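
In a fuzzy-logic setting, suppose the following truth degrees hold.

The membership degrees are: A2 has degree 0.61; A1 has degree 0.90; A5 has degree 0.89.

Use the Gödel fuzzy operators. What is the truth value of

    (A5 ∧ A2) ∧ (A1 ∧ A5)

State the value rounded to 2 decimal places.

0.61

A5 ∧ A2 = min(a, b) on (0.89, 0.61) = 0.61
A1 ∧ A5 = min(a, b) on (0.90, 0.89) = 0.89
(A5 ∧ A2) ∧ (A1 ∧ A5) = min(a, b) on (0.61, 0.89) = 0.61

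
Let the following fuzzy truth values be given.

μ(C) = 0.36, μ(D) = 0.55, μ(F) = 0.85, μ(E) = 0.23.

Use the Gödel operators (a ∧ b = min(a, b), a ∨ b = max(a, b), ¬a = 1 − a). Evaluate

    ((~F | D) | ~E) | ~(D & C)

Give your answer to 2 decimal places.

0.77

~F = 1 − 0.85 = 0.15
~F | D = max(a, b) on (0.15, 0.55) = 0.55
~E = 1 − 0.23 = 0.77
(~F | D) | ~E = max(a, b) on (0.55, 0.77) = 0.77
D & C = min(a, b) on (0.55, 0.36) = 0.36
~(D & C) = 1 − 0.36 = 0.64
((~F | D) | ~E) | ~(D & C) = max(a, b) on (0.77, 0.64) = 0.77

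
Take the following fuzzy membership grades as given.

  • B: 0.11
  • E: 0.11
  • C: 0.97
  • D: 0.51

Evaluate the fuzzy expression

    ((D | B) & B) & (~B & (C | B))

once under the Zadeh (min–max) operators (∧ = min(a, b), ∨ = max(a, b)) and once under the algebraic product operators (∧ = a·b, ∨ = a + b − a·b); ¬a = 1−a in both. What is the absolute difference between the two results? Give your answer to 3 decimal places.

Under Zadeh (min–max):
  D | B = max(a, b) on (0.51, 0.11) = 0.51
  (D | B) & B = min(a, b) on (0.51, 0.11) = 0.11
  ~B = 1 − 0.11 = 0.89
  C | B = max(a, b) on (0.97, 0.11) = 0.97
  ~B & (C | B) = min(a, b) on (0.89, 0.97) = 0.89
  ((D | B) & B) & (~B & (C | B)) = min(a, b) on (0.11, 0.89) = 0.11
  → value = 0.1100
Under algebraic product:
  D | B = a + b − a·b on (0.5100, 0.1100) = 0.5639
  (D | B) & B = a·b on (0.5639, 0.1100) = 0.0620
  ~B = 1 − 0.1100 = 0.8900
  C | B = a + b − a·b on (0.9700, 0.1100) = 0.9733
  ~B & (C | B) = a·b on (0.8900, 0.9733) = 0.8662
  ((D | B) & B) & (~B & (C | B)) = a·b on (0.0620, 0.8662) = 0.0537
  → value = 0.0537
|0.1100 − 0.0537| = 0.056

0.056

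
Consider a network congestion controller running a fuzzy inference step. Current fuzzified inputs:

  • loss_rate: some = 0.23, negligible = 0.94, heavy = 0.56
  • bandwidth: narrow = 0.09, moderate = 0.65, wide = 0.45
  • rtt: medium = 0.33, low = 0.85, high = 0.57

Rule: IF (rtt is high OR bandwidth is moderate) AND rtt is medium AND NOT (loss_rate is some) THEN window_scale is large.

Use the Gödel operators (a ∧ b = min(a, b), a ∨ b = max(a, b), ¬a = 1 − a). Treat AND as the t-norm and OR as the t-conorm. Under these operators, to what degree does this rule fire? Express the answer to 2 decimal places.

firing strength: (high=0.57 OR moderate=0.65) = 0.65; AND[min(a, b)] with medium=0.33, ¬some=1−0.23=0.77 → w = 0.33

0.33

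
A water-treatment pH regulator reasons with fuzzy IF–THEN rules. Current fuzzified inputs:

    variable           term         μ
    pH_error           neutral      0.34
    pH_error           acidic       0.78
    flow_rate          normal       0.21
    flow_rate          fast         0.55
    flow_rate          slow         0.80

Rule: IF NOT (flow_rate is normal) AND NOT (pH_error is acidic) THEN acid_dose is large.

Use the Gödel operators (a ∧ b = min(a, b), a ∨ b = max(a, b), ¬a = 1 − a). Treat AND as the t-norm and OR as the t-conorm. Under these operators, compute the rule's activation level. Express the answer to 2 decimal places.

0.22

firing strength: ¬normal=1−0.21=0.79, ¬acidic=1−0.78=0.22; AND[min(a, b)] → w = 0.22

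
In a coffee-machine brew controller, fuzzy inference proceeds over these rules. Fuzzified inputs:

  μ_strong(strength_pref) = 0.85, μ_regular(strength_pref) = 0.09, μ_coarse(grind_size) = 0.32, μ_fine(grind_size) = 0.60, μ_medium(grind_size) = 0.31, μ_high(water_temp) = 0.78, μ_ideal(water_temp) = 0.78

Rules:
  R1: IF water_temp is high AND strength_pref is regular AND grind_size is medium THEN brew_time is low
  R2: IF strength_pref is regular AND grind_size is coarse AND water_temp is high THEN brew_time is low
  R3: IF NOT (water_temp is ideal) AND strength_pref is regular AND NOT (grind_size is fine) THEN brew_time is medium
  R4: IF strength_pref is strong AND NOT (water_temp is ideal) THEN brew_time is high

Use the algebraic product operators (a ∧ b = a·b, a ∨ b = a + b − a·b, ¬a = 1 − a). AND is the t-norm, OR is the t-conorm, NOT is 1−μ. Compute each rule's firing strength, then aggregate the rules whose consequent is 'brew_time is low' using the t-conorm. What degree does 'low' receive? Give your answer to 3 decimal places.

0.044

R1: high=0.78, regular=0.09, medium=0.31; AND[a·b] → w = 0.0218
R2: regular=0.09, coarse=0.32, high=0.78; AND[a·b] → w = 0.0225
R3: ¬ideal=1−0.78=0.22, regular=0.09, ¬fine=1−0.60=0.40; AND[a·b] → w = 0.0079
R4: strong=0.85, ¬ideal=1−0.78=0.22; AND[a·b] → w = 0.1870
Rules with consequent 'low': {R1, R2} → strengths 0.0218, 0.0225
Aggregate via t-conorm [a + b − a·b]: 0.0437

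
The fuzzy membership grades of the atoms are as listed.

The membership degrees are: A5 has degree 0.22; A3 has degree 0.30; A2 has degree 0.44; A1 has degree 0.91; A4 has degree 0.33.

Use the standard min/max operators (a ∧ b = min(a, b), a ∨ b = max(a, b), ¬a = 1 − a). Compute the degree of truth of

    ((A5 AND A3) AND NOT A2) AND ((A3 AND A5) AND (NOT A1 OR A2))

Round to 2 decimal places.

A5 AND A3 = min(a, b) on (0.22, 0.30) = 0.22
NOT A2 = 1 − 0.44 = 0.56
(A5 AND A3) AND NOT A2 = min(a, b) on (0.22, 0.56) = 0.22
A3 AND A5 = min(a, b) on (0.30, 0.22) = 0.22
NOT A1 = 1 − 0.91 = 0.09
NOT A1 OR A2 = max(a, b) on (0.09, 0.44) = 0.44
(A3 AND A5) AND (NOT A1 OR A2) = min(a, b) on (0.22, 0.44) = 0.22
((A5 AND A3) AND NOT A2) AND ((A3 AND A5) AND (NOT A1 OR A2)) = min(a, b) on (0.22, 0.22) = 0.22

0.22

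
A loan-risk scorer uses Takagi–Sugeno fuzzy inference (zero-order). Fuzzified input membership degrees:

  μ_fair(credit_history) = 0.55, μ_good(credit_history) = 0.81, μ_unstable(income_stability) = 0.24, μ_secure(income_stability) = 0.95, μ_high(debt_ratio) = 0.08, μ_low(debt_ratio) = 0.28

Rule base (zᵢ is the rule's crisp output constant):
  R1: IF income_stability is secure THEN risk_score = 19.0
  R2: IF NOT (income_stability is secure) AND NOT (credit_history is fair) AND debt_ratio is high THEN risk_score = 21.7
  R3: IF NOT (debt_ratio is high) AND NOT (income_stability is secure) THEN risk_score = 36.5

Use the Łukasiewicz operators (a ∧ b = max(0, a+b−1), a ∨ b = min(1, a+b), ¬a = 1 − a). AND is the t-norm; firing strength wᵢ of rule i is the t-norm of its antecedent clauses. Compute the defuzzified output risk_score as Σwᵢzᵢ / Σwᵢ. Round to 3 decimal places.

R1 (z=19.0): secure=0.95 → w = 0.95
R2 (z=21.7): ¬secure=1−0.95=0.05, ¬fair=1−0.55=0.45, high=0.08; AND[max(0, a+b−1)] → w = 0.00
R3 (z=36.5): ¬high=1−0.08=0.92, ¬secure=1−0.95=0.05; AND[max(0, a+b−1)] → w = 0.00
Weighted average = (0.95·19.0 + 0.00·21.7 + 0.00·36.5) / (0.95 + 0.00 + 0.00)
  = 18.0500 / 0.9500 = 19.000

19.000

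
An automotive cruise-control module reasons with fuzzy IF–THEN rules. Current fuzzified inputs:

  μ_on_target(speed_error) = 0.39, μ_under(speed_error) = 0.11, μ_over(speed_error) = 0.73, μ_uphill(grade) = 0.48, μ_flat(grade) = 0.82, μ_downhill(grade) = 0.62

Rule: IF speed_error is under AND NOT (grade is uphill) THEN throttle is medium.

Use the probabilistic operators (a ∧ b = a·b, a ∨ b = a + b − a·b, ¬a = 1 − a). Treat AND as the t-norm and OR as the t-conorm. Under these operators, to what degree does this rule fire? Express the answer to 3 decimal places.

0.057

firing strength: under=0.11, ¬uphill=1−0.48=0.52; AND[a·b] → w = 0.0572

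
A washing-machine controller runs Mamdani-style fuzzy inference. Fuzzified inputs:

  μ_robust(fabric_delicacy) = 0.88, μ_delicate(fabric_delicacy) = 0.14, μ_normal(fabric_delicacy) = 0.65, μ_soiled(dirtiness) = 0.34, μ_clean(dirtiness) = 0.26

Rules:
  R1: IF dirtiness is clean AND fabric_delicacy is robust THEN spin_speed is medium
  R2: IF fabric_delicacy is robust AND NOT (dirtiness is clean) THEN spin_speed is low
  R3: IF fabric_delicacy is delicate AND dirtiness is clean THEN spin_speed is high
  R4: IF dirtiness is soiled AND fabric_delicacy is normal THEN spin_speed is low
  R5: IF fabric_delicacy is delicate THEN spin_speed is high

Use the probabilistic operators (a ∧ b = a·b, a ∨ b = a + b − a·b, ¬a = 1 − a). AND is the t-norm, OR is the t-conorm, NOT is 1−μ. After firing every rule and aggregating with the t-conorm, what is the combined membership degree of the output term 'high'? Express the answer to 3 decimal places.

R1: clean=0.26, robust=0.88; AND[a·b] → w = 0.2288
R2: robust=0.88, ¬clean=1−0.26=0.74; AND[a·b] → w = 0.6512
R3: delicate=0.14, clean=0.26; AND[a·b] → w = 0.0364
R4: soiled=0.34, normal=0.65; AND[a·b] → w = 0.2210
R5: delicate=0.14 → w = 0.1400
Rules with consequent 'high': {R3, R5} → strengths 0.0364, 0.1400
Aggregate via t-conorm [a + b − a·b]: 0.1713

0.171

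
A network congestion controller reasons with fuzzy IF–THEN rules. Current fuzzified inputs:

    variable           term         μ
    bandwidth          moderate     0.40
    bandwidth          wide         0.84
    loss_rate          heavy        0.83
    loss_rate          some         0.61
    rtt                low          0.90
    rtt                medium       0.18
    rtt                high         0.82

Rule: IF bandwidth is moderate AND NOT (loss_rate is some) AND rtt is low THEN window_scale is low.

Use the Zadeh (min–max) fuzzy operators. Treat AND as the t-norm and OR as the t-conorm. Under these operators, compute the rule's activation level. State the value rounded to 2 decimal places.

0.39

firing strength: moderate=0.40, ¬some=1−0.61=0.39, low=0.90; AND[min(a, b)] → w = 0.39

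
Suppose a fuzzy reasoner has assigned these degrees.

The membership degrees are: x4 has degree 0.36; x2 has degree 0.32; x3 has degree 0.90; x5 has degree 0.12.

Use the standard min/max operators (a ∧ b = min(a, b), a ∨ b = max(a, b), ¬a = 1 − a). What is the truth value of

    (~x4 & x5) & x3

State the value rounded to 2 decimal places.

0.12

~x4 = 1 − 0.36 = 0.64
~x4 & x5 = min(a, b) on (0.64, 0.12) = 0.12
(~x4 & x5) & x3 = min(a, b) on (0.12, 0.90) = 0.12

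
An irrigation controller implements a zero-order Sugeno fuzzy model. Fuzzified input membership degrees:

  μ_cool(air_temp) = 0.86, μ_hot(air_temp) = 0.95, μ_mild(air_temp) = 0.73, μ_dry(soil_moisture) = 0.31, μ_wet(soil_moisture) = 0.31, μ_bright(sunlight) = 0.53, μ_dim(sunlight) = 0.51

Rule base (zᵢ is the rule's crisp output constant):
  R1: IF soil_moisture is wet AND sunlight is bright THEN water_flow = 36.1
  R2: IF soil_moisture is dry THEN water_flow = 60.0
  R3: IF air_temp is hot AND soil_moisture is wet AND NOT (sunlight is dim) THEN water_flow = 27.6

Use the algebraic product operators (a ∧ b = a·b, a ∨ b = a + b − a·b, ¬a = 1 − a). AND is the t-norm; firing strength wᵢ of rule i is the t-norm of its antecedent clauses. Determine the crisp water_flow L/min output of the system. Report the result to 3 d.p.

R1 (z=36.1): wet=0.31, bright=0.53; AND[a·b] → w = 0.1643
R2 (z=60.0): dry=0.31 → w = 0.3100
R3 (z=27.6): hot=0.95, wet=0.31, ¬dim=1−0.51=0.49; AND[a·b] → w = 0.1443
Weighted average = (0.1643·36.1 + 0.3100·60.0 + 0.1443·27.6) / (0.1643 + 0.3100 + 0.1443)
  = 28.5140 / 0.6186 = 46.094

46.094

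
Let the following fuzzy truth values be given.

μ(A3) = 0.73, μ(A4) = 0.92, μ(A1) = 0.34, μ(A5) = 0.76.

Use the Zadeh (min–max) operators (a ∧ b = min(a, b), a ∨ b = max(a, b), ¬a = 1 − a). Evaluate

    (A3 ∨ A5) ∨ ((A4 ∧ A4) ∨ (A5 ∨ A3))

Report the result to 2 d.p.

0.92

A3 ∨ A5 = max(a, b) on (0.73, 0.76) = 0.76
A4 ∧ A4 = min(a, b) on (0.92, 0.92) = 0.92
A5 ∨ A3 = max(a, b) on (0.76, 0.73) = 0.76
(A4 ∧ A4) ∨ (A5 ∨ A3) = max(a, b) on (0.92, 0.76) = 0.92
(A3 ∨ A5) ∨ ((A4 ∧ A4) ∨ (A5 ∨ A3)) = max(a, b) on (0.76, 0.92) = 0.92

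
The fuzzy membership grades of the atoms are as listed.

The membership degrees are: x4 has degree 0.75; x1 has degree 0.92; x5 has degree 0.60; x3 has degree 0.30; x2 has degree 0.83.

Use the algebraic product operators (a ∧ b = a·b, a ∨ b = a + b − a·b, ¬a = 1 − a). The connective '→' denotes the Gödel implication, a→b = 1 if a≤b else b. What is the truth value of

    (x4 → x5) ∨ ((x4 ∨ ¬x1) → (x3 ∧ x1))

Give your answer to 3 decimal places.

x4 → x5  [Gödel: 1 if a≤b else b] with a=0.7500, b=0.6000 → 0.6000
¬x1 = 1 − 0.9200 = 0.0800
x4 ∨ ¬x1 = a + b − a·b on (0.7500, 0.0800) = 0.7700
x3 ∧ x1 = a·b on (0.3000, 0.9200) = 0.2760
(x4 ∨ ¬x1) → (x3 ∧ x1)  [Gödel: 1 if a≤b else b] with a=0.7700, b=0.2760 → 0.2760
(x4 → x5) ∨ ((x4 ∨ ¬x1) → (x3 ∧ x1)) = a + b − a·b on (0.6000, 0.2760) = 0.7104

0.710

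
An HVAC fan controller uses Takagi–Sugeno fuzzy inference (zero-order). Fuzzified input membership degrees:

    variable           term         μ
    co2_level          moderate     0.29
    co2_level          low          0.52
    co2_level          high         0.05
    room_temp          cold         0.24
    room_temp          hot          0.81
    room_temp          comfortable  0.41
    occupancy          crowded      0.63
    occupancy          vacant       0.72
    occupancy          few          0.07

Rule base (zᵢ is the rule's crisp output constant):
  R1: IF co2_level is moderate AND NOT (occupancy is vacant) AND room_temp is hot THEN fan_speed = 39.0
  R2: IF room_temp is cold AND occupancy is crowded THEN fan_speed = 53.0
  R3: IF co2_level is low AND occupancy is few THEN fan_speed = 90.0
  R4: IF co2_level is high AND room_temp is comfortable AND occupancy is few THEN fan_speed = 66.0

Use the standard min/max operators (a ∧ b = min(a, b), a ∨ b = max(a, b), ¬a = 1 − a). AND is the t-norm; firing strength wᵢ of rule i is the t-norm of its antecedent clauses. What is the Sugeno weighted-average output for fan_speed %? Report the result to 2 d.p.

51.94

R1 (z=39.0): moderate=0.29, ¬vacant=1−0.72=0.28, hot=0.81; AND[min(a, b)] → w = 0.28
R2 (z=53.0): cold=0.24, crowded=0.63; AND[min(a, b)] → w = 0.24
R3 (z=90.0): low=0.52, few=0.07; AND[min(a, b)] → w = 0.07
R4 (z=66.0): high=0.05, comfortable=0.41, few=0.07; AND[min(a, b)] → w = 0.05
Weighted average = (0.28·39.0 + 0.24·53.0 + 0.07·90.0 + 0.05·66.0) / (0.28 + 0.24 + 0.07 + 0.05)
  = 33.2400 / 0.6400 = 51.94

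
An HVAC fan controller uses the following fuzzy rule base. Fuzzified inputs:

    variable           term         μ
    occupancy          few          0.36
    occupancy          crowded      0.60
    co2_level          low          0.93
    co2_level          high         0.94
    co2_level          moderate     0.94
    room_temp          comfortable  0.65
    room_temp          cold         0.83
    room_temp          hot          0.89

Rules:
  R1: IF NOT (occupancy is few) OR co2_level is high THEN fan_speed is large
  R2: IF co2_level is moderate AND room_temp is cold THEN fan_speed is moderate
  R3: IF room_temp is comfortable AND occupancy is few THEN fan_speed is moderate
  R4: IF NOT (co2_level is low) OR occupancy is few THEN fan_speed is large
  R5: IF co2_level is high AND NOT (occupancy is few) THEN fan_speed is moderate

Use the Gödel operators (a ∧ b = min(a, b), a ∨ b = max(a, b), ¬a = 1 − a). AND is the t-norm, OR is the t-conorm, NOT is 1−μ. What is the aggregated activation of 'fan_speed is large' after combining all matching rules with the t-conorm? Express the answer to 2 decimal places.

R1: ¬few=1−0.36=0.64, high=0.94; OR[max(a, b)] → w = 0.94
R2: moderate=0.94, cold=0.83; AND[min(a, b)] → w = 0.83
R3: comfortable=0.65, few=0.36; AND[min(a, b)] → w = 0.36
R4: ¬low=1−0.93=0.07, few=0.36; OR[max(a, b)] → w = 0.36
R5: high=0.94, ¬few=1−0.36=0.64; AND[min(a, b)] → w = 0.64
Rules with consequent 'large': {R1, R4} → strengths 0.94, 0.36
Aggregate via t-conorm [max(a, b)]: 0.94

0.94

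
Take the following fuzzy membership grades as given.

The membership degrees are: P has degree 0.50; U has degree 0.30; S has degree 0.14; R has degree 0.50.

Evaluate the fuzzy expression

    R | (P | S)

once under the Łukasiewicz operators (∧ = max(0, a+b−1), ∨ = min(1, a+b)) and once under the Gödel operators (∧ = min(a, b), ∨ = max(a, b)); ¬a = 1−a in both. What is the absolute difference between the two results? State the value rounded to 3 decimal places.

Under Łukasiewicz:
  P | S = min(1, a+b) on (0.50, 0.14) = 0.64
  R | (P | S) = min(1, a+b) on (0.50, 0.64) = 1.00
  → value = 1.0000
Under Gödel:
  P | S = max(a, b) on (0.50, 0.14) = 0.50
  R | (P | S) = max(a, b) on (0.50, 0.50) = 0.50
  → value = 0.5000
|1.0000 − 0.5000| = 0.500

0.500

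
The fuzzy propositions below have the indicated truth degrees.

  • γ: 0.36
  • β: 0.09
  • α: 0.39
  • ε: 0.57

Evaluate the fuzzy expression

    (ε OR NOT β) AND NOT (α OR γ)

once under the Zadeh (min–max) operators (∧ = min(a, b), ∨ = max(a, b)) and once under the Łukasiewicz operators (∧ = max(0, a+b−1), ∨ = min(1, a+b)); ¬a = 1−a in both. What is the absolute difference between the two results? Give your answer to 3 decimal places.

0.360

Under Zadeh (min–max):
  NOT β = 1 − 0.09 = 0.91
  ε OR NOT β = max(a, b) on (0.57, 0.91) = 0.91
  α OR γ = max(a, b) on (0.39, 0.36) = 0.39
  NOT (α OR γ) = 1 − 0.39 = 0.61
  (ε OR NOT β) AND NOT (α OR γ) = min(a, b) on (0.91, 0.61) = 0.61
  → value = 0.6100
Under Łukasiewicz:
  NOT β = 1 − 0.09 = 0.91
  ε OR NOT β = min(1, a+b) on (0.57, 0.91) = 1.00
  α OR γ = min(1, a+b) on (0.39, 0.36) = 0.75
  NOT (α OR γ) = 1 − 0.75 = 0.25
  (ε OR NOT β) AND NOT (α OR γ) = max(0, a+b−1) on (1.00, 0.25) = 0.25
  → value = 0.2500
|0.6100 − 0.2500| = 0.360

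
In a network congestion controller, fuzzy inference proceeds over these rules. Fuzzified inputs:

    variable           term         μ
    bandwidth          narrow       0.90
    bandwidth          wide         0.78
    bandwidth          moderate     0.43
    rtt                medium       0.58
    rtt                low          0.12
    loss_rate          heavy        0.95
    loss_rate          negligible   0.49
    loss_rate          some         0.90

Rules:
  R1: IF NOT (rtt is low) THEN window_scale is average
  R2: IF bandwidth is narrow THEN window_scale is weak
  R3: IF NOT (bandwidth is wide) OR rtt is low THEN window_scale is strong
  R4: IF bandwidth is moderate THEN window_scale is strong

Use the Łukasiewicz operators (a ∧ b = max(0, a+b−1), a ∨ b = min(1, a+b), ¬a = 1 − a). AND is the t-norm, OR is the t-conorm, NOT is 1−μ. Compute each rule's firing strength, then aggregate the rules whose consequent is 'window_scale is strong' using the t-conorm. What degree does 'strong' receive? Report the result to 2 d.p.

0.77

R1: ¬low=1−0.12=0.88 → w = 0.88
R2: narrow=0.90 → w = 0.90
R3: ¬wide=1−0.78=0.22, low=0.12; OR[min(1, a+b)] → w = 0.34
R4: moderate=0.43 → w = 0.43
Rules with consequent 'strong': {R3, R4} → strengths 0.34, 0.43
Aggregate via t-conorm [min(1, a+b)]: 0.77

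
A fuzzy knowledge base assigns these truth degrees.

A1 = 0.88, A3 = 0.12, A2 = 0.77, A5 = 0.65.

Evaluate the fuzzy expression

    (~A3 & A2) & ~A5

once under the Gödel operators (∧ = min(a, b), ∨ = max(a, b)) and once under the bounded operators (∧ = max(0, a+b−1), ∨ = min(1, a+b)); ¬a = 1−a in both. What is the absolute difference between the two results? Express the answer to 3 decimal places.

0.350

Under Gödel:
  ~A3 = 1 − 0.12 = 0.88
  ~A3 & A2 = min(a, b) on (0.88, 0.77) = 0.77
  ~A5 = 1 − 0.65 = 0.35
  (~A3 & A2) & ~A5 = min(a, b) on (0.77, 0.35) = 0.35
  → value = 0.3500
Under bounded:
  ~A3 = 1 − 0.12 = 0.88
  ~A3 & A2 = max(0, a+b−1) on (0.88, 0.77) = 0.65
  ~A5 = 1 − 0.65 = 0.35
  (~A3 & A2) & ~A5 = max(0, a+b−1) on (0.65, 0.35) = 0.00
  → value = 0.0000
|0.3500 − 0.0000| = 0.350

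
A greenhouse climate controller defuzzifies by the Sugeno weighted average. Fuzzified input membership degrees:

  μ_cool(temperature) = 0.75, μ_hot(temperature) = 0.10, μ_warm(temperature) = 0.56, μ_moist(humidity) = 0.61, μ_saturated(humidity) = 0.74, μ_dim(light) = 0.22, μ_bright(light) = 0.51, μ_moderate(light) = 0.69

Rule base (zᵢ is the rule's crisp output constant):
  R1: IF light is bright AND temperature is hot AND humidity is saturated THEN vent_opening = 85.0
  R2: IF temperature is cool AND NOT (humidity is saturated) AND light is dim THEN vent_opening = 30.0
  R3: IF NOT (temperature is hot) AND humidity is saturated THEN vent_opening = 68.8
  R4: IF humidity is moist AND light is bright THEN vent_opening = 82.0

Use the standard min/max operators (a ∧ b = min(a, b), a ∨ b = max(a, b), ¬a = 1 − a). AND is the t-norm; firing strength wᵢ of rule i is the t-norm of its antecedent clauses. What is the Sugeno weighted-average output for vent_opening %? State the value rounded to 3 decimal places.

68.683

R1 (z=85.0): bright=0.51, hot=0.10, saturated=0.74; AND[min(a, b)] → w = 0.10
R2 (z=30.0): cool=0.75, ¬saturated=1−0.74=0.26, dim=0.22; AND[min(a, b)] → w = 0.22
R3 (z=68.8): ¬hot=1−0.10=0.90, saturated=0.74; AND[min(a, b)] → w = 0.74
R4 (z=82.0): moist=0.61, bright=0.51; AND[min(a, b)] → w = 0.51
Weighted average = (0.10·85.0 + 0.22·30.0 + 0.74·68.8 + 0.51·82.0) / (0.10 + 0.22 + 0.74 + 0.51)
  = 107.8320 / 1.5700 = 68.683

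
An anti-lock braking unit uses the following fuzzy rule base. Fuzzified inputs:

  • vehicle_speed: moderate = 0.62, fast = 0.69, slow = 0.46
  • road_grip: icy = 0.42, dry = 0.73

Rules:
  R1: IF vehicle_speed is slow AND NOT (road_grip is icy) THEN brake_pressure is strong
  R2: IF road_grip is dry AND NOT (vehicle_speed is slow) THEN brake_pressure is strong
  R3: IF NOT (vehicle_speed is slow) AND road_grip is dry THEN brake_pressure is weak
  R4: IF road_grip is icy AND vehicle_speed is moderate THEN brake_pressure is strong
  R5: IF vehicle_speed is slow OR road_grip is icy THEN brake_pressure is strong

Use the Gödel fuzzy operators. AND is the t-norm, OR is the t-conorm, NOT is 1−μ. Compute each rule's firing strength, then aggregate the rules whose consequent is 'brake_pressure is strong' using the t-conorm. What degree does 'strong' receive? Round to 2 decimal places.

R1: slow=0.46, ¬icy=1−0.42=0.58; AND[min(a, b)] → w = 0.46
R2: dry=0.73, ¬slow=1−0.46=0.54; AND[min(a, b)] → w = 0.54
R3: ¬slow=1−0.46=0.54, dry=0.73; AND[min(a, b)] → w = 0.54
R4: icy=0.42, moderate=0.62; AND[min(a, b)] → w = 0.42
R5: slow=0.46, icy=0.42; OR[max(a, b)] → w = 0.46
Rules with consequent 'strong': {R1, R2, R4, R5} → strengths 0.46, 0.54, 0.42, 0.46
Aggregate via t-conorm [max(a, b)]: 0.54

0.54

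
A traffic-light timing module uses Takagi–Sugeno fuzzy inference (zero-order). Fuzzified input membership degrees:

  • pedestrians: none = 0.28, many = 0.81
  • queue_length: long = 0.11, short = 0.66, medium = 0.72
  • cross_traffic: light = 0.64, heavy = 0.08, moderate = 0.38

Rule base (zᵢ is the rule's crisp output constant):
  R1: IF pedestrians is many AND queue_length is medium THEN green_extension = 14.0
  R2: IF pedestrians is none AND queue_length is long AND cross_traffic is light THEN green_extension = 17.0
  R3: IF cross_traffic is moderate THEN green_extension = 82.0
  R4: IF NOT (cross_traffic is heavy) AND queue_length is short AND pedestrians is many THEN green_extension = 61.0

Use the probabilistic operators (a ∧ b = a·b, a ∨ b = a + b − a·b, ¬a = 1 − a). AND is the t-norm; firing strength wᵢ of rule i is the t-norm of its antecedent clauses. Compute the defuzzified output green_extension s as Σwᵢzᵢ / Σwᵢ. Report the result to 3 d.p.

47.236

R1 (z=14.0): many=0.81, medium=0.72; AND[a·b] → w = 0.5832
R2 (z=17.0): none=0.28, long=0.11, light=0.64; AND[a·b] → w = 0.0197
R3 (z=82.0): moderate=0.38 → w = 0.3800
R4 (z=61.0): ¬heavy=1−0.08=0.92, short=0.66, many=0.81; AND[a·b] → w = 0.4918
Weighted average = (0.5832·14.0 + 0.0197·17.0 + 0.3800·82.0 + 0.4918·61.0) / (0.5832 + 0.0197 + 0.3800 + 0.4918)
  = 69.6617 / 1.4747 = 47.236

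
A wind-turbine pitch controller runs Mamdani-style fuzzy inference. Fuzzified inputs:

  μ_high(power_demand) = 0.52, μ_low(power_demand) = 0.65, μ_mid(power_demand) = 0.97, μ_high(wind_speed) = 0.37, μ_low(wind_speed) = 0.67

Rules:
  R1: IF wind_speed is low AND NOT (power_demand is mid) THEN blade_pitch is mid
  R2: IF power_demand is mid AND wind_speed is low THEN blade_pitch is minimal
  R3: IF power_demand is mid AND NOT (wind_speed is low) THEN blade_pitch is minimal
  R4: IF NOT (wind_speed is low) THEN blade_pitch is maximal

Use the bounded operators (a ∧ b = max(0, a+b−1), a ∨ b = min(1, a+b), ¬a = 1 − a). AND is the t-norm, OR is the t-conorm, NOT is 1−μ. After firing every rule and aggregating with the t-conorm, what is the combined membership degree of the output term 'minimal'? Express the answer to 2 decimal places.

R1: low=0.67, ¬mid=1−0.97=0.03; AND[max(0, a+b−1)] → w = 0.00
R2: mid=0.97, low=0.67; AND[max(0, a+b−1)] → w = 0.64
R3: mid=0.97, ¬low=1−0.67=0.33; AND[max(0, a+b−1)] → w = 0.30
R4: ¬low=1−0.67=0.33 → w = 0.33
Rules with consequent 'minimal': {R2, R3} → strengths 0.64, 0.30
Aggregate via t-conorm [min(1, a+b)]: 0.94

0.94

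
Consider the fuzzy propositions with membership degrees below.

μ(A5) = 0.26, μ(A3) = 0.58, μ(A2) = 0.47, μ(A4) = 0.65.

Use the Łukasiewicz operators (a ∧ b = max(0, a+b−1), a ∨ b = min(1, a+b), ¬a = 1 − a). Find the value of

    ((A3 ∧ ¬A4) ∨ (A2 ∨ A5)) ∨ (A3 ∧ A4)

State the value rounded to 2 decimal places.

¬A4 = 1 − 0.65 = 0.35
A3 ∧ ¬A4 = max(0, a+b−1) on (0.58, 0.35) = 0.00
A2 ∨ A5 = min(1, a+b) on (0.47, 0.26) = 0.73
(A3 ∧ ¬A4) ∨ (A2 ∨ A5) = min(1, a+b) on (0.00, 0.73) = 0.73
A3 ∧ A4 = max(0, a+b−1) on (0.58, 0.65) = 0.23
((A3 ∧ ¬A4) ∨ (A2 ∨ A5)) ∨ (A3 ∧ A4) = min(1, a+b) on (0.73, 0.23) = 0.96

0.96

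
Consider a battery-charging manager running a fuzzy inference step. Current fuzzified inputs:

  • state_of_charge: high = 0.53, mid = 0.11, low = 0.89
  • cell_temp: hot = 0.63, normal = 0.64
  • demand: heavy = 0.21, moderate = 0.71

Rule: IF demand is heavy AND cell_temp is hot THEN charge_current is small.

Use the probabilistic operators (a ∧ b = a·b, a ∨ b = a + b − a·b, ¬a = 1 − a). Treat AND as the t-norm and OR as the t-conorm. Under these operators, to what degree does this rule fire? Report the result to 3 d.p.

0.132

firing strength: heavy=0.21, hot=0.63; AND[a·b] → w = 0.1323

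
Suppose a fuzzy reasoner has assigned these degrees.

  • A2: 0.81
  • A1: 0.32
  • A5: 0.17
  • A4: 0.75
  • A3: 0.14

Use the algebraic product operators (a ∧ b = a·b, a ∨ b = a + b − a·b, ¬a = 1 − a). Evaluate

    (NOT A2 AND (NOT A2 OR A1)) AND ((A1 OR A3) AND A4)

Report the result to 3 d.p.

0.027

NOT A2 = 1 − 0.8100 = 0.1900
NOT A2 = 1 − 0.8100 = 0.1900
NOT A2 OR A1 = a + b − a·b on (0.1900, 0.3200) = 0.4492
NOT A2 AND (NOT A2 OR A1) = a·b on (0.1900, 0.4492) = 0.0853
A1 OR A3 = a + b − a·b on (0.3200, 0.1400) = 0.4152
(A1 OR A3) AND A4 = a·b on (0.4152, 0.7500) = 0.3114
(NOT A2 AND (NOT A2 OR A1)) AND ((A1 OR A3) AND A4) = a·b on (0.0853, 0.3114) = 0.0266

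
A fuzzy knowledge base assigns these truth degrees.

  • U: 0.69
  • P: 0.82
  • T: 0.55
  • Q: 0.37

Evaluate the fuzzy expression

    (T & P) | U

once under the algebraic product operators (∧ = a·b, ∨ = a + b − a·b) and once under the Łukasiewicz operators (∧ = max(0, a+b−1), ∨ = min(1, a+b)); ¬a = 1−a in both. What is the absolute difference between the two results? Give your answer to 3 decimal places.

Under algebraic product:
  T & P = a·b on (0.5500, 0.8200) = 0.4510
  (T & P) | U = a + b − a·b on (0.4510, 0.6900) = 0.8298
  → value = 0.8298
Under Łukasiewicz:
  T & P = max(0, a+b−1) on (0.55, 0.82) = 0.37
  (T & P) | U = min(1, a+b) on (0.37, 0.69) = 1.00
  → value = 1.0000
|0.8298 − 1.0000| = 0.170

0.170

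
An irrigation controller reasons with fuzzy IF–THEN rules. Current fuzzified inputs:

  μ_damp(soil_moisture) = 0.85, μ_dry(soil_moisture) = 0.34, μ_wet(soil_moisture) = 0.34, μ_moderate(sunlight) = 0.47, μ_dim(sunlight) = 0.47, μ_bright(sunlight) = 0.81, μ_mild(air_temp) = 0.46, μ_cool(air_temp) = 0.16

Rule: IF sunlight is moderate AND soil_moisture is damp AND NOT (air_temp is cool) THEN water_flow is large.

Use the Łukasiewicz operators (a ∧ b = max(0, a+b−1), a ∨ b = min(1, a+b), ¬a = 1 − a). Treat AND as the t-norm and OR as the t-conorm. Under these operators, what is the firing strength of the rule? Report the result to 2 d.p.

firing strength: moderate=0.47, damp=0.85, ¬cool=1−0.16=0.84; AND[max(0, a+b−1)] → w = 0.16

0.16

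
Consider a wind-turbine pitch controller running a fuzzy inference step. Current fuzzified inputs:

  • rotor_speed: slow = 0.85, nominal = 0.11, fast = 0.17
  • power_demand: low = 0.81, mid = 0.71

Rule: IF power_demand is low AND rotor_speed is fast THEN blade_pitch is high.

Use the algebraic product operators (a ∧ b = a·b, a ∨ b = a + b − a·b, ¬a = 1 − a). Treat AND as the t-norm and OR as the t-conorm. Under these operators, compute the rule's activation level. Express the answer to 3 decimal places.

firing strength: low=0.81, fast=0.17; AND[a·b] → w = 0.1377

0.138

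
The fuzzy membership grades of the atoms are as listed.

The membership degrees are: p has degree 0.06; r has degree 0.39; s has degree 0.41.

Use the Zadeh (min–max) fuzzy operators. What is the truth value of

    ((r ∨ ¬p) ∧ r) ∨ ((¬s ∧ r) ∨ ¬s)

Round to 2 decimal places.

¬p = 1 − 0.06 = 0.94
r ∨ ¬p = max(a, b) on (0.39, 0.94) = 0.94
(r ∨ ¬p) ∧ r = min(a, b) on (0.94, 0.39) = 0.39
¬s = 1 − 0.41 = 0.59
¬s ∧ r = min(a, b) on (0.59, 0.39) = 0.39
¬s = 1 − 0.41 = 0.59
(¬s ∧ r) ∨ ¬s = max(a, b) on (0.39, 0.59) = 0.59
((r ∨ ¬p) ∧ r) ∨ ((¬s ∧ r) ∨ ¬s) = max(a, b) on (0.39, 0.59) = 0.59

0.59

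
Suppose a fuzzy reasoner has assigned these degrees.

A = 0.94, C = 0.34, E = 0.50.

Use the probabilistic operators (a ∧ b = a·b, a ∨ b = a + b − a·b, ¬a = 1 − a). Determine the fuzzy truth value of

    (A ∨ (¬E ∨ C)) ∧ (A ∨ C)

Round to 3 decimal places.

¬E = 1 − 0.5000 = 0.5000
¬E ∨ C = a + b − a·b on (0.5000, 0.3400) = 0.6700
A ∨ (¬E ∨ C) = a + b − a·b on (0.9400, 0.6700) = 0.9802
A ∨ C = a + b − a·b on (0.9400, 0.3400) = 0.9604
(A ∨ (¬E ∨ C)) ∧ (A ∨ C) = a·b on (0.9802, 0.9604) = 0.9414

0.941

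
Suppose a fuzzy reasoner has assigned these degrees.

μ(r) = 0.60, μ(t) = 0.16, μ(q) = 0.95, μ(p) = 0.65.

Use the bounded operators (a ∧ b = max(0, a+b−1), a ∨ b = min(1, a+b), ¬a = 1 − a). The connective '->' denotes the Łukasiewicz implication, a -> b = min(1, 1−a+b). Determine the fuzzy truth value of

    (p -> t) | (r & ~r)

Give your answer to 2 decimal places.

0.51

p -> t  [Łukasiewicz: min(1, 1−a+b)] with a=0.65, b=0.16 → 0.51
~r = 1 − 0.60 = 0.40
r & ~r = max(0, a+b−1) on (0.60, 0.40) = 0.00
(p -> t) | (r & ~r) = min(1, a+b) on (0.51, 0.00) = 0.51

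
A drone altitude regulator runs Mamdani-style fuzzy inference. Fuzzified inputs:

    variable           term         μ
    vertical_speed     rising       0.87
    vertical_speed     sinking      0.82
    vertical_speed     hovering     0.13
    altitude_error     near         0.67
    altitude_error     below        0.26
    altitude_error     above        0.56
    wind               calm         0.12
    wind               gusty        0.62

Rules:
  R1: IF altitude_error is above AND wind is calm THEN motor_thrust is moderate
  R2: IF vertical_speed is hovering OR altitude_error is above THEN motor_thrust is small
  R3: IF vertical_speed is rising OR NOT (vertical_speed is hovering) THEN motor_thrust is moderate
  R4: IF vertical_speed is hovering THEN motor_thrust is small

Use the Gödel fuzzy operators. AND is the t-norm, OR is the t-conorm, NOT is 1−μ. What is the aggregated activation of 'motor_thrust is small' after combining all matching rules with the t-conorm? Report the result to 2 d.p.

R1: above=0.56, calm=0.12; AND[min(a, b)] → w = 0.12
R2: hovering=0.13, above=0.56; OR[max(a, b)] → w = 0.56
R3: rising=0.87, ¬hovering=1−0.13=0.87; OR[max(a, b)] → w = 0.87
R4: hovering=0.13 → w = 0.13
Rules with consequent 'small': {R2, R4} → strengths 0.56, 0.13
Aggregate via t-conorm [max(a, b)]: 0.56

0.56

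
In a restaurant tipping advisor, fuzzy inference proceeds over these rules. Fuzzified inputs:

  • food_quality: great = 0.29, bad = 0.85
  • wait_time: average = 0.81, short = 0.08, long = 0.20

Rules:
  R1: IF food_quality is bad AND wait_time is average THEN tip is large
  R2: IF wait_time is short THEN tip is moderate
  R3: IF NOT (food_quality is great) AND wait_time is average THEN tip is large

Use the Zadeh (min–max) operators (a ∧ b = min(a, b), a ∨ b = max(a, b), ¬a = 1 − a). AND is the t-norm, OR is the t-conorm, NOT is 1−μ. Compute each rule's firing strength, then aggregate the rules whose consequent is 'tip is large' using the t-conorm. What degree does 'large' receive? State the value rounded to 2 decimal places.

R1: bad=0.85, average=0.81; AND[min(a, b)] → w = 0.81
R2: short=0.08 → w = 0.08
R3: ¬great=1−0.29=0.71, average=0.81; AND[min(a, b)] → w = 0.71
Rules with consequent 'large': {R1, R3} → strengths 0.81, 0.71
Aggregate via t-conorm [max(a, b)]: 0.81

0.81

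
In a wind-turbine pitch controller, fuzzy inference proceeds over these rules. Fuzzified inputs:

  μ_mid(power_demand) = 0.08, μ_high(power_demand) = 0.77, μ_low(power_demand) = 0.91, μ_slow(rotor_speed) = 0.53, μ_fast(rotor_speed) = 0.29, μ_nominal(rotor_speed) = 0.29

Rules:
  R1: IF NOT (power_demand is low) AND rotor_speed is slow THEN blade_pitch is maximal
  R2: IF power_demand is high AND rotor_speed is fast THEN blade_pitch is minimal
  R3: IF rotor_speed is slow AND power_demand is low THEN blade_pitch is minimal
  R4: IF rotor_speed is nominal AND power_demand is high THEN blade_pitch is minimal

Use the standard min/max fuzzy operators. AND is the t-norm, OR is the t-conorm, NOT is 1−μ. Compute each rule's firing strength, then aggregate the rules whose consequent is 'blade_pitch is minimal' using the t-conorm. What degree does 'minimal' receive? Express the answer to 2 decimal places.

0.53

R1: ¬low=1−0.91=0.09, slow=0.53; AND[min(a, b)] → w = 0.09
R2: high=0.77, fast=0.29; AND[min(a, b)] → w = 0.29
R3: slow=0.53, low=0.91; AND[min(a, b)] → w = 0.53
R4: nominal=0.29, high=0.77; AND[min(a, b)] → w = 0.29
Rules with consequent 'minimal': {R2, R3, R4} → strengths 0.29, 0.53, 0.29
Aggregate via t-conorm [max(a, b)]: 0.53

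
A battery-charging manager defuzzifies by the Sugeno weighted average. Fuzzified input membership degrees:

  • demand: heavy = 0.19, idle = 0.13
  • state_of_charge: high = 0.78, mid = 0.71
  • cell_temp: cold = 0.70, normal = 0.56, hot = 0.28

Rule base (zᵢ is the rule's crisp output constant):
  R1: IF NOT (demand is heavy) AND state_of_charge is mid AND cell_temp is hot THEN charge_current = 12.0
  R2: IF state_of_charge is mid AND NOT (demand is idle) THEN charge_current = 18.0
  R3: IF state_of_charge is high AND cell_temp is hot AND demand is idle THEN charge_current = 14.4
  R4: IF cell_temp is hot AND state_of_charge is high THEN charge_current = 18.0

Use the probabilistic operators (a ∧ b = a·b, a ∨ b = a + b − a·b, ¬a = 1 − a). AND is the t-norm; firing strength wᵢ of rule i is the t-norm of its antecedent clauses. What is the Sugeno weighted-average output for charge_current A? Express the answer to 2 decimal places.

16.96

R1 (z=12.0): ¬heavy=1−0.19=0.81, mid=0.71, hot=0.28; AND[a·b] → w = 0.1610
R2 (z=18.0): mid=0.71, ¬idle=1−0.13=0.87; AND[a·b] → w = 0.6177
R3 (z=14.4): high=0.78, hot=0.28, idle=0.13; AND[a·b] → w = 0.0284
R4 (z=18.0): hot=0.28, high=0.78; AND[a·b] → w = 0.2184
Weighted average = (0.1610·12.0 + 0.6177·18.0 + 0.0284·14.4 + 0.2184·18.0) / (0.1610 + 0.6177 + 0.0284 + 0.2184)
  = 17.3910 / 1.0255 = 16.96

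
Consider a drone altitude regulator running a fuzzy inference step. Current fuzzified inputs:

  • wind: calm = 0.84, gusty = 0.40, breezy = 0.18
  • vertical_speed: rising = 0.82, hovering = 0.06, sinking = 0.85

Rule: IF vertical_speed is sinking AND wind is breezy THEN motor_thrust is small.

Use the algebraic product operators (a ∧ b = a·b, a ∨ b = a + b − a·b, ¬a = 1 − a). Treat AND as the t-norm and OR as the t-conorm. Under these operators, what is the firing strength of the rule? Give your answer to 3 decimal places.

0.153

firing strength: sinking=0.85, breezy=0.18; AND[a·b] → w = 0.1530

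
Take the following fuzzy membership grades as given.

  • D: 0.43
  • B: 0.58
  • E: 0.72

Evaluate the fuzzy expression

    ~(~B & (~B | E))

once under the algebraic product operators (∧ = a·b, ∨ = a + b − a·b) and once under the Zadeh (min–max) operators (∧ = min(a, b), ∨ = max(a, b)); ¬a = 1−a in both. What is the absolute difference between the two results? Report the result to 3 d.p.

Under algebraic product:
  ~B = 1 − 0.5800 = 0.4200
  ~B = 1 − 0.5800 = 0.4200
  ~B | E = a + b − a·b on (0.4200, 0.7200) = 0.8376
  ~B & (~B | E) = a·b on (0.4200, 0.8376) = 0.3518
  ~(~B & (~B | E)) = 1 − 0.3518 = 0.6482
  → value = 0.6482
Under Zadeh (min–max):
  ~B = 1 − 0.58 = 0.42
  ~B = 1 − 0.58 = 0.42
  ~B | E = max(a, b) on (0.42, 0.72) = 0.72
  ~B & (~B | E) = min(a, b) on (0.42, 0.72) = 0.42
  ~(~B & (~B | E)) = 1 − 0.42 = 0.58
  → value = 0.5800
|0.6482 − 0.5800| = 0.068

0.068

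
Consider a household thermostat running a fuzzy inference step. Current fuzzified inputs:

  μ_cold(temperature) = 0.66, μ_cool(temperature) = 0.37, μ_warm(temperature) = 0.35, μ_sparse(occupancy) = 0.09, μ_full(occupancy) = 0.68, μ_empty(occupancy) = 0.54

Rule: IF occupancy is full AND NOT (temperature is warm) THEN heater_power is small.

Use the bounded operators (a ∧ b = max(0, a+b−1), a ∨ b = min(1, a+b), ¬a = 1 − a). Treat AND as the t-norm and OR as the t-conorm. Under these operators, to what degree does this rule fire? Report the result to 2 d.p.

0.33

firing strength: full=0.68, ¬warm=1−0.35=0.65; AND[max(0, a+b−1)] → w = 0.33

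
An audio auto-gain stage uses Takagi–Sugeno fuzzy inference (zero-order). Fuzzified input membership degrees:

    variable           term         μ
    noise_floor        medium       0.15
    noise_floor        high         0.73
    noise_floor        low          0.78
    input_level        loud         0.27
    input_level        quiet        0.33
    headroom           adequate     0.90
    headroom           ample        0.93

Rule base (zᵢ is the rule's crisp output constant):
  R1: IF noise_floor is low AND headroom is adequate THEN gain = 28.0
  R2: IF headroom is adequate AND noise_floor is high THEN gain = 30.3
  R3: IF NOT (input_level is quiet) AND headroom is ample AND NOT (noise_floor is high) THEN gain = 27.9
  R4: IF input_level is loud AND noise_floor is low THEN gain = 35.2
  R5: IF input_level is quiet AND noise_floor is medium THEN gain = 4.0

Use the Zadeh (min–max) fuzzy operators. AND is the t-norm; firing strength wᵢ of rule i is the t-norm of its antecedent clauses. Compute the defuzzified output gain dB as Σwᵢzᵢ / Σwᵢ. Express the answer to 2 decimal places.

28.00

R1 (z=28.0): low=0.78, adequate=0.90; AND[min(a, b)] → w = 0.78
R2 (z=30.3): adequate=0.90, high=0.73; AND[min(a, b)] → w = 0.73
R3 (z=27.9): ¬quiet=1−0.33=0.67, ample=0.93, ¬high=1−0.73=0.27; AND[min(a, b)] → w = 0.27
R4 (z=35.2): loud=0.27, low=0.78; AND[min(a, b)] → w = 0.27
R5 (z=4.0): quiet=0.33, medium=0.15; AND[min(a, b)] → w = 0.15
Weighted average = (0.78·28.0 + 0.73·30.3 + 0.27·27.9 + 0.27·35.2 + 0.15·4.0) / (0.78 + 0.73 + 0.27 + 0.27 + 0.15)
  = 61.5960 / 2.2000 = 28.00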